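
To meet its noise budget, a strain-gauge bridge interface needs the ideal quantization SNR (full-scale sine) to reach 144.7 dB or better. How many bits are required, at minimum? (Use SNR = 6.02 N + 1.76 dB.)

6.02 N + 1.76 ≥ 144.7 gives N ≥ 23.744, so the minimum integer is 24.

24 bits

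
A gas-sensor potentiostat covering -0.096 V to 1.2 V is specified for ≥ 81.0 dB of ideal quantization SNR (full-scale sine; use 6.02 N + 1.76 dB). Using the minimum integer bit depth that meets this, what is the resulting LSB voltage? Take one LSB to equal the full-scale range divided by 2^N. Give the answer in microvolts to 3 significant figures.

Full-scale range = 1.2 V − (-0.096 V) = 1.296 V.
Required N = ⌈(81.0 − 1.76)/6.02⌉ = ⌈13.163⌉ = 14.
LSB = 1.296 V / 2^14 = 79.1 µV.

79.1 µV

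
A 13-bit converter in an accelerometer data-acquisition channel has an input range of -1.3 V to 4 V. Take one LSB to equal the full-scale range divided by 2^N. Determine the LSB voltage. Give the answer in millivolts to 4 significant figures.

0.6470 mV

The full-scale span is 4 − (-1.3) = 5.3 V.
2^13 = 8192 levels.
LSB = 5.3 V / 2^13 = 0.6470 mV.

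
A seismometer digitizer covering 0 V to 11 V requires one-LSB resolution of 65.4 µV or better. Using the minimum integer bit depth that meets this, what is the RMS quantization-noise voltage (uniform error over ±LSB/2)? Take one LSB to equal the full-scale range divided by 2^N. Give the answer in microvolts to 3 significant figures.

Span = 11 V.
11 V / 65.4 µV = 168200. Since 2^17 = 131072 and 2^18 = 262144, N = 18.
LSB = 11 V ÷ 2^18 = 11/262144 V = 41.962 µV.
σ_q = LSB/√12 = 41.962 µV/3.4641 = 12.1 µV.

12.1 µV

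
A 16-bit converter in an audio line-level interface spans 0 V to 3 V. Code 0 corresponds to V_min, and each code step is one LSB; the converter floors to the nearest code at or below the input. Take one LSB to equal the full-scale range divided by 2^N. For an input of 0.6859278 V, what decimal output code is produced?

14984

Range is 3 V. LSB = 3 V / 2^16 ≈ 45.78 µV.
(V_in − V_min) × 2^16/range = (0.6859278 − (0)) × 65536/3 = 14984.321.
Floor → code = 14984.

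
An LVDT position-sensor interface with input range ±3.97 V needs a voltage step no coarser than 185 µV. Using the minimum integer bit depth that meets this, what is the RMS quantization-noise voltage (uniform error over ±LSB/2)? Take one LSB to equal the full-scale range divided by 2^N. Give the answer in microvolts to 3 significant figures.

Span: 3.97 V − (-3.97 V) = 7.94 V.
Required number of levels: 7.94/185 µV = 42919; smallest N with 2^N ≥ that is 16.
LSB = 7.94 V ÷ 2^16 = 7.94/65536 V = 121.15 µV.
V_rms = LSB/√12 = 35.0 µV.

35.0 µV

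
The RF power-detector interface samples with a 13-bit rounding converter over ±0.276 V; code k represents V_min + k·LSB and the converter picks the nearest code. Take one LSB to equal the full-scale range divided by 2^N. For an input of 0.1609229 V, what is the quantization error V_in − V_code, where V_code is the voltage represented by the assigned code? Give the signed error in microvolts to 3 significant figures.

Span: 0.276 V − (-0.276 V) = 0.552 V. LSB = 0.552 V / 2^13 ≈ 67.38 µV.
(V_in − V_min)/LSB = (0.1609229 − (-0.276)) × 8192/0.552 = 6484.1891 → nearest code k = 6484.
V_code = V_min + k × range/2^13 = -0.276 + 6484 × 0.552/8192 = 0.1609101563 V.
Error = V_in − V_code = 0.1609229 − (0.1609101563) = +12.7 µV.

+12.7 µV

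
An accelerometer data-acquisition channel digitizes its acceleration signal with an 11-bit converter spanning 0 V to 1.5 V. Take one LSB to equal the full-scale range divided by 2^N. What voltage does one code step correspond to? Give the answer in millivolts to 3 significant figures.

Full-scale range = 1.5 V.
There are 2^11 = 2048 steps.
LSB = 1.5 V / 2^11 = 0.732 mV.

0.732 mV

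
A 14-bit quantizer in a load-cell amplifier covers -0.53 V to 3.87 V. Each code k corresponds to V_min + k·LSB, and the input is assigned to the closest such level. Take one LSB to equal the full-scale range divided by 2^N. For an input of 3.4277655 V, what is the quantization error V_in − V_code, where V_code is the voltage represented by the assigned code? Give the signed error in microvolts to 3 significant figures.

+75.1 µV

Full-scale range = 3.87 V − (-0.53 V) = 4.4 V. LSB = 4.4 V / 2^14 ≈ 268.6 µV.
(V_in − V_min)/LSB = (3.4277655 − (-0.53)) × 16384/4.4 = 14737.2795 → nearest code k = 14737.
V_code = V_min + k × range/2^14 = -0.53 + 14737 × 4.4/16384 = 3.4276904297 V.
e = 3.4277655 − (3.4276904297) = +75.1 µV.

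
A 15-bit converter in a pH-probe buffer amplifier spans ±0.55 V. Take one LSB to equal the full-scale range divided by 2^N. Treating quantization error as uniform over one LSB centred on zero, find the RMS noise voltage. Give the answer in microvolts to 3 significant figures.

Range = 0.55 − (-0.55) = 1.1 V.
One LSB is 1.1 V / 32768 = 33.569 µV.
RMS of a uniform error over width LSB is LSB/√12 = 9.69 µV.

9.69 µV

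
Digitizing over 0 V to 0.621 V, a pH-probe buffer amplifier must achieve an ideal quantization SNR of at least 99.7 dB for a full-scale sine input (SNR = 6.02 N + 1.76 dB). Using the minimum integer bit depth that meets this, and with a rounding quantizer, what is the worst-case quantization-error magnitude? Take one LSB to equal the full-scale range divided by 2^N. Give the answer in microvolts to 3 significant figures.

Full-scale range = 0.621 V.
Required N = ⌈(99.7 − 1.76)/6.02⌉ = ⌈16.269⌉ = 17.
One LSB is 0.621 V / 131072 = 4.7379 µV.
Max error for round-to-nearest is LSB/2 = 2.37 µV.

2.37 µV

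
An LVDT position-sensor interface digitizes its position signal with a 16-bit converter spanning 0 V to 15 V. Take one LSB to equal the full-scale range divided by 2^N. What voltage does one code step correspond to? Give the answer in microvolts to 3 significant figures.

Full-scale range = 15 V.
Number of codes = 2^16 = 65536.
One LSB is 15 V / 65536 = 229 µV.

229 µV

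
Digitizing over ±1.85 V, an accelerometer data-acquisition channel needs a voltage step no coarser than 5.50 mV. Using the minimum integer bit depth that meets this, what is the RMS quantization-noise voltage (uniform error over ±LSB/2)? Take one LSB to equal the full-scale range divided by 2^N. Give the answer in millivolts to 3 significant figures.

Full-scale range = 1.85 V − (-1.85 V) = 3.7 V.
Levels needed ≥ 3.7/5.50 mV = 672.7. 2^10 = 1024 suffices, so N_min = 10.
Step size = 3.7/1024 V = 3.6133 mV.
RMS noise = LSB/√12 = 1.04 mV.

1.04 mV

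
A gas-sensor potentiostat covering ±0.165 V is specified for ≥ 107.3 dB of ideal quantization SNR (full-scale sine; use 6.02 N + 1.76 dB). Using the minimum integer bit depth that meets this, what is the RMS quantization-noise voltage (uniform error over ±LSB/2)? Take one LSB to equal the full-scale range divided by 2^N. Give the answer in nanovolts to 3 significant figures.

363 nV

The full-scale span is 0.165 − (-0.165) = 0.33 V.
Required N = ⌈(107.3 − 1.76)/6.02⌉ = ⌈17.532⌉ = 18.
LSB = 0.33 V / 2^18 = 1.2589 µV.
RMS noise = LSB/√12 = 363 nV.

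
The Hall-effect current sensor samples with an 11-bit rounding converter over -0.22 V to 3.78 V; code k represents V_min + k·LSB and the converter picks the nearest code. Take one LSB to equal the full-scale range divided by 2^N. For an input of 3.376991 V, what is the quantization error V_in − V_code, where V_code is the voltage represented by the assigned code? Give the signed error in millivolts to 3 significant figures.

The full-scale span is 3.78 − (-0.22) = 4 V. LSB = 4 V / 2^11 ≈ 1.953 mV.
(V_in − V_min)/LSB = (3.376991 − (-0.22)) × 2048/4 = 1841.6594 → nearest code k = 1842.
V_code = V_min + k × range/2^11 = -0.22 + 1842 × 4/2048 = 3.377656250 V.
Error = V_in − V_code = 3.376991 − (3.377656250) = −0.665 mV.

−0.665 mV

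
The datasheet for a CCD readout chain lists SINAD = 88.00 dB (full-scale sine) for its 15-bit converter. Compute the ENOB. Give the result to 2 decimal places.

14.33 bits

Inverting SNR = 6.02 N + 1.76: N_eff = (88.00 − 1.76)/6.02 = 14.3256.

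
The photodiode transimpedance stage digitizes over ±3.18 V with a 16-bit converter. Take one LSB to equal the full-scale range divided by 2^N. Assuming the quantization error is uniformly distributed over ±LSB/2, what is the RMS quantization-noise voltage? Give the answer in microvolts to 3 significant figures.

28.0 µV

Full-scale range = 3.18 V − (-3.18 V) = 6.36 V.
LSB = 6.36 V ÷ 2^16 = 6.36/65536 V = 97.046 µV.
RMS of a uniform error over width LSB is LSB/√12 = 28.0 µV.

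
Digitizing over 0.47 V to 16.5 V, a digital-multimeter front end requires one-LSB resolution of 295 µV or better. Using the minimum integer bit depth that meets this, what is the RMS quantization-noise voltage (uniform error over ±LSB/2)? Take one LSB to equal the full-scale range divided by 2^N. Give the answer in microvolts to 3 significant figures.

The full-scale span is 16.5 − (0.47) = 16.03 V.
Need 2^N ≥ 16.03 V / 295 µV = 54340 → N_min = 16.
LSB = 16.03 V / 2^16 = 244.60 µV.
RMS noise = LSB/√12 = 70.6 µV.

70.6 µV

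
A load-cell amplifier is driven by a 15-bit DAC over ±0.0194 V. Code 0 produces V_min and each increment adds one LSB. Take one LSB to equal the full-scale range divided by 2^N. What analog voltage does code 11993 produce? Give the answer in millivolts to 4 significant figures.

Range = 0.0194 − (-0.0194) = 0.0388 V. LSB = 0.0388 V / 2^15.
V_out = -0.0194 + 11993 × (0.0388/32768) V
      = -0.0194 + 0.0142007 = -0.00519930 V.

-5.199 mV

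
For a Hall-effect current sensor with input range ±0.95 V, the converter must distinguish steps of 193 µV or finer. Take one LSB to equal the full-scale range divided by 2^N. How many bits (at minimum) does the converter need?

14 bits

The full-scale span is 0.95 − (-0.95) = 1.9 V.
Need 2^N ≥ 1.9 V / 193 µV = 9845 → N_min = 14.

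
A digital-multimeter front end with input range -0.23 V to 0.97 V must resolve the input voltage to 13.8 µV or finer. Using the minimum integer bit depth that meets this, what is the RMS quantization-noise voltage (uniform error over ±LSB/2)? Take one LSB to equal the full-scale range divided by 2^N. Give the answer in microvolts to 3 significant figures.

2.64 µV

Range = 0.97 − (-0.23) = 1.2 V.
Levels needed ≥ 1.2/13.8 µV = 86960. 2^17 = 131072 suffices, so N_min = 17.
LSB = 1.2 V ÷ 2^17 = 1.2/131072 V = 9.1553 µV.
σ_q = LSB/√12 = 9.1553 µV/3.4641 = 2.64 µV.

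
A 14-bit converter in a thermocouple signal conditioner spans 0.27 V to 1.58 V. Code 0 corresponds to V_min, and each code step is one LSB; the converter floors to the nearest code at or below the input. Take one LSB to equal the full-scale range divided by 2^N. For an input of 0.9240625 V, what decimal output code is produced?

8180

Range = 1.58 − (0.27) = 1.31 V. LSB = 1.31 V / 2^14 ≈ 79.96 µV.
V_in − V_min = 0.9240625 − (0.27) = 0.6540625 V.
Divide by LSB: 0.6540625 × 16384/1.31 = 8180.2748.
Truncating gives code 8180.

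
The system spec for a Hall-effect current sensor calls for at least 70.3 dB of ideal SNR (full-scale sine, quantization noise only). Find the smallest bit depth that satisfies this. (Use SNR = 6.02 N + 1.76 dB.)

Required N = ⌈(70.3 − 1.76)/6.02⌉ = ⌈11.385⌉ = 12.

12 bits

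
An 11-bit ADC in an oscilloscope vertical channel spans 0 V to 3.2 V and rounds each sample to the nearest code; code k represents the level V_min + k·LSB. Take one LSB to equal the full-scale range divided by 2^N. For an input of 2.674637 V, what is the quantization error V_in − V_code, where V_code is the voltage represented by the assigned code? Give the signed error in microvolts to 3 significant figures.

Full-scale range = 3.2 V. LSB = 3.2 V / 2^11 ≈ 1.563 mV.
Position in LSBs: (2.674637 − (0)) × 2048/3.2 = 1711.7677; rounding gives k = 1712.
V_code = V_min + k × range/2^11 = 0 + 1712 × 3.2/2048 = 2.675000000 V.
e = 2.674637 − (2.675000000) = −363 µV.

−363 µV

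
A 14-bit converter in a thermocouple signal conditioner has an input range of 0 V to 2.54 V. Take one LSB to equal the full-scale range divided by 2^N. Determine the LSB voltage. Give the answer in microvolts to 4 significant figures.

155.0 µV

Full-scale range = 2.54 V.
There are 2^14 = 16384 steps.
LSB = 2.54 V / 2^14 = 155.0 µV.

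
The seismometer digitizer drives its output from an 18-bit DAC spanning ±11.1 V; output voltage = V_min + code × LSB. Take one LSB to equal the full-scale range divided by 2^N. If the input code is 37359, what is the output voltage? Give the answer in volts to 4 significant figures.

-7.936 V

The full-scale span is 11.1 − (-11.1) = 22.2 V. LSB = 22.2 V / 2^18.
Output = V_min + (37359/262144) × range = -11.1 + 0.142513 × 22.2 V
      = -11.1 V + 3.16379 V = -7.93621 V.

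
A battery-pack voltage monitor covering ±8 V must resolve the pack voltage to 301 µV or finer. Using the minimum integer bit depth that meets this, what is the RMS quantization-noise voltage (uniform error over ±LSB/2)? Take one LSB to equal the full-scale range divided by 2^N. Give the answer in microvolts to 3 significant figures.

70.5 µV

Range = 8 − (-8) = 16 V.
Levels needed ≥ 16/301 µV = 53160. 2^16 = 65536 suffices, so N_min = 16.
LSB = 16 V / 2^16 = 244.14 µV.
σ_q = LSB/√12 = 244.14 µV/3.4641 = 70.5 µV.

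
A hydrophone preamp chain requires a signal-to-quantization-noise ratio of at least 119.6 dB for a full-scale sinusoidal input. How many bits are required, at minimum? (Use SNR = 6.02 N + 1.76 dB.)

20 bits

N ≥ (119.6 − 1.76)/6.02 = 19.575 → N_min = 20.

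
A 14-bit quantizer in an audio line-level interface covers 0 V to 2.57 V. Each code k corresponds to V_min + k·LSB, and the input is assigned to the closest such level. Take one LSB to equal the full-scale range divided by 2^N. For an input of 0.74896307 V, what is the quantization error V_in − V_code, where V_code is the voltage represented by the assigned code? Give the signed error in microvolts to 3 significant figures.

Span = 2.57 V. LSB = 2.57 V / 2^14 ≈ 156.9 µV.
(V_in − V_min)/LSB = (0.74896307 − (0)) × 16384/2.57 = 4774.7124 → nearest code k = 4775.
V_code = V_min + k × range/2^14 = 0 + 4775 × 2.57/16384 = 0.74900817871 V.
V_in − V_code = 0.74896307 − (0.74900817871) = −45.1 µV.

−45.1 µV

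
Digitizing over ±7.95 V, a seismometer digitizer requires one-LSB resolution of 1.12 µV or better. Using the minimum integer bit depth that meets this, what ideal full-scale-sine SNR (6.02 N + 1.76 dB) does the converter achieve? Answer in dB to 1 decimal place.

146.2 dB

Full-scale range = 7.95 V − (-7.95 V) = 15.9 V.
Required number of levels: 15.9/1.12 µV = 1.4196e7; smallest N with 2^N ≥ that is 24.
SNR = 6.02 × 24 + 1.76 = 146.24 dB.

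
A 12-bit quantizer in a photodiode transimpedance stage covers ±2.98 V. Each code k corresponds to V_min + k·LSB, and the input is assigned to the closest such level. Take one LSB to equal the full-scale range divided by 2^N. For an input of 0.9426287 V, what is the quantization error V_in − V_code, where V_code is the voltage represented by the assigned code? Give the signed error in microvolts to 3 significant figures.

Range = 2.98 − (-2.98) = 5.96 V. LSB = 5.96 V / 2^12 ≈ 1.455 mV.
(0.9426287 − (-2.98)) / LSB = 3.9226287 × 4096/5.96 = 2695.8200. Nearest integer: k = 2696.
V_code = -2.98 + (2696/4096) × 5.96 = 0.9428906250 V.
Error = V_in − V_code = 0.9426287 − (0.9428906250) = −262 µV.

−262 µV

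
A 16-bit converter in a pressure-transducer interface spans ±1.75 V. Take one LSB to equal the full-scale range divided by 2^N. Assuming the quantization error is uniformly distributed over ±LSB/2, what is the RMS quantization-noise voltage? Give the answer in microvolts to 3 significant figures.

15.4 µV

Span: 1.75 V − (-1.75 V) = 3.5 V.
LSB = 3.5 V ÷ 2^16 = 3.5/65536 V = 53.406 µV.
RMS of a uniform error over width LSB is LSB/√12 = 15.4 µV.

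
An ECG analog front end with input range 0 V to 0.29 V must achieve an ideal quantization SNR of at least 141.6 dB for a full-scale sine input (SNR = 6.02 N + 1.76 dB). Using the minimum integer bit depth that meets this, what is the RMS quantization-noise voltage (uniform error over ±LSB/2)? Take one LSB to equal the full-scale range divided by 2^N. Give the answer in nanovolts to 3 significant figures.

4.99 nV

Range is 0.29 V.
6.02 N + 1.76 ≥ 141.6 gives N ≥ 23.229, so the minimum integer is 24.
Step size = 0.29/16777216 V = 17.285 nV.
V_rms = LSB/√12 = 4.99 nV.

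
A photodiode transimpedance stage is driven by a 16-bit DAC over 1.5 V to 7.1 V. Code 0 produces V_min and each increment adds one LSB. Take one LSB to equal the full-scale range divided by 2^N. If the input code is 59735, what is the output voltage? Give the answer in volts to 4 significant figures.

Range = 7.1 − (1.5) = 5.6 V. LSB = 5.6 V / 2^16.
V_out = 1.5 + 59735 × (5.6/65536) V
      = 1.5 + 5.10431 = 6.60431 V.

6.604 V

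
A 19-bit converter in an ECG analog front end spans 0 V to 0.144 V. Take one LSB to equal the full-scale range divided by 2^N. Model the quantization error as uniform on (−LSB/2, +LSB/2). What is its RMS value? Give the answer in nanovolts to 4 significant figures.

79.29 nV

V_FS = 0.144 V.
One LSB is 0.144 V / 524288 = 274.658 nV.
For a uniform distribution on [−LSB/2, +LSB/2], V_rms = LSB/√12 = 274.658 nV/3.4641 = 79.29 nV.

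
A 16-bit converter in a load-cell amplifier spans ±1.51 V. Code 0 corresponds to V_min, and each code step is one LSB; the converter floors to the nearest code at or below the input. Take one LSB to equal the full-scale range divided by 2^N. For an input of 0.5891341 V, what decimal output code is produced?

Range = 1.51 − (-1.51) = 3.02 V. LSB = 3.02 V / 2^16 ≈ 46.08 µV.
V_in − V_min = 0.5891341 − (-1.51) = 2.0991341 V.
Divide by LSB: 2.0991341 × 65536/3.02 = 45552.6001.
Truncating gives code 45552.

45552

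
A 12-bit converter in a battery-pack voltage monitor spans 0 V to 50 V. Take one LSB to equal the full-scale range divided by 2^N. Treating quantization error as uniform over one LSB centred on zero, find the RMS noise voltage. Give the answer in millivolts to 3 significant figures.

3.52 mV

Range is 50 V.
Step size = 50/4096 V = 12.207 mV.
V_rms = LSB/√12 = 12.207 mV / √12 = 3.52 mV.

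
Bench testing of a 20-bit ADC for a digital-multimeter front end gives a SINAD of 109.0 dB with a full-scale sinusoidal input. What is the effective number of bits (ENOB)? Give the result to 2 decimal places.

17.81 bits

ENOB = (109.0 − 1.76)/6.02 = 17.8140 bits.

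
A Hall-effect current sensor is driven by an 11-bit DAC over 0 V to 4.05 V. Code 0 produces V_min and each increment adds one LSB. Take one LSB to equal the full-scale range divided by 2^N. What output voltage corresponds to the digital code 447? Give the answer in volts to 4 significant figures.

V_FS = 4.05 V. LSB = 4.05 V / 2^11.
V_out = 0 + 447 × (4.05/2048) V
      = 0 V + 0.883960 V = 0.883960 V.

0.8840 V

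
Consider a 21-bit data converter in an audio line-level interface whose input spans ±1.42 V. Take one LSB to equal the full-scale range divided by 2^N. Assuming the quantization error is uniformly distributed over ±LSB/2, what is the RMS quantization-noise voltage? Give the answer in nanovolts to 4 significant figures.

Span: 1.42 V − (-1.42 V) = 2.84 V.
LSB = 2.84 V / 2^21 = 1.35422 µV.
For a uniform distribution on [−LSB/2, +LSB/2], V_rms = LSB/√12 = 1.35422 µV/3.4641 = 390.9 nV.

390.9 nV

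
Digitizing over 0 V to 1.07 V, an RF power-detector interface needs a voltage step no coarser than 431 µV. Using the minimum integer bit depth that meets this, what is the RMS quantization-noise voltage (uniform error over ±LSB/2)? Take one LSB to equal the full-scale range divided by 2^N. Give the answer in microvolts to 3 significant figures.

Range is 1.07 V.
Need 2^N ≥ 1.07 V / 431 µV = 2483 → N_min = 12.
LSB = 1.07 V / 2^12 = 261.23 µV.
σ_q = LSB/√12 = 261.23 µV/3.4641 = 75.4 µV.

75.4 µV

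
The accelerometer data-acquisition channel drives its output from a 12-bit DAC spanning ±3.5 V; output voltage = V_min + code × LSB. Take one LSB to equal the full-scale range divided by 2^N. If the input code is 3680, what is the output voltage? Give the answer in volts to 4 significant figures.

2.789 V

Span: 3.5 V − (-3.5 V) = 7 V. LSB = 7 V / 2^12.
V_out = -3.5 + 3680 × (7/4096) V
      = -3.5 V + 6.28906 V = 2.78906 V.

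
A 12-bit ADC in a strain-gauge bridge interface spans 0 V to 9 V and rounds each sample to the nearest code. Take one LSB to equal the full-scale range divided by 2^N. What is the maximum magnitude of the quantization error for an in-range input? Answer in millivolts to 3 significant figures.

Range is 9 V.
Step size = 9/4096 V = 2.1973 mV.
|e|_max = LSB/2 = 1.10 mV.

1.10 mV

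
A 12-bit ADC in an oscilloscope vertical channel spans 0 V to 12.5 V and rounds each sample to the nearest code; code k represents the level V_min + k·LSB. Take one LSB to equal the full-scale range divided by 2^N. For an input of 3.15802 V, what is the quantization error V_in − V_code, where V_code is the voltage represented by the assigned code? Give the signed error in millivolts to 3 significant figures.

−0.549 mV

Span = 12.5 V. LSB = 12.5 V / 2^12 ≈ 3.052 mV.
Position in LSBs: (3.15802 − (0)) × 4096/12.5 = 1034.8200; rounding gives k = 1035.
V_code = V_min + k × range/2^12 = 0 + 1035 × 12.5/4096 = 3.158569336 V.
V_in − V_code = 3.15802 − (3.158569336) = −0.549 mV.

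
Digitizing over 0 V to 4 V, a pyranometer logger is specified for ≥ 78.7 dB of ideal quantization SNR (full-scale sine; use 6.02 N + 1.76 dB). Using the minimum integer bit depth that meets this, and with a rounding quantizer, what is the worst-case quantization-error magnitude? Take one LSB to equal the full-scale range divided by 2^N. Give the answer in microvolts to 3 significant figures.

Range is 4 V.
Solving 6.02 N ≥ 78.7 − 1.76: N ≥ 12.781. Round up → N = 13.
One LSB is 4 V / 8192 = 488.28 µV.
Half an LSB is 244 µV.

244 µV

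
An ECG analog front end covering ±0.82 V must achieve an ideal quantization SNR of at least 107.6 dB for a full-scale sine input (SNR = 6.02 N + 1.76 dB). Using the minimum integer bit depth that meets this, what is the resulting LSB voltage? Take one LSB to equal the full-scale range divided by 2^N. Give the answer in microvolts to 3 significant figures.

6.26 µV

Range = 0.82 − (-0.82) = 1.64 V.
Solving 6.02 N ≥ 107.6 − 1.76: N ≥ 17.581. Round up → N = 18.
LSB = 1.64 V / 2^18 = 6.26 µV.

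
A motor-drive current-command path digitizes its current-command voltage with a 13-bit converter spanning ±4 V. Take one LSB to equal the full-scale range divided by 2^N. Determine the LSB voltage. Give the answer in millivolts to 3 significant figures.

0.977 mV

Range = 4 − (-4) = 8 V.
There are 2^13 = 8192 steps.
LSB = 8 V ÷ 2^13 = 8/8192 V = 0.977 mV.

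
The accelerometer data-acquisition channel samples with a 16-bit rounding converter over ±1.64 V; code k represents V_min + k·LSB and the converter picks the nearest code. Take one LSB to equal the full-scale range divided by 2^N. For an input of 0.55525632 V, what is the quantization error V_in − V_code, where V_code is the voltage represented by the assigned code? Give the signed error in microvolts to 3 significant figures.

Span: 1.64 V − (-1.64 V) = 3.28 V. LSB = 3.28 V / 2^16 ≈ 50.05 µV.
(0.55525632 − (-1.64)) / LSB = 2.19525632 × 65536/3.28 = 43862.2921. Nearest integer: k = 43862.
V_code = V_min + k × range/2^16 = -1.64 + 43862 × 3.28/65536 = 0.55524169922 V.
e = 0.55525632 − (0.55524169922) = +14.6 µV.

+14.6 µV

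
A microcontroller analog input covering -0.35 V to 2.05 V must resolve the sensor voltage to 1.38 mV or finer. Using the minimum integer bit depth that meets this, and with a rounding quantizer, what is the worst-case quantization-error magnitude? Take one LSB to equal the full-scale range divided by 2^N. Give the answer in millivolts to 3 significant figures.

The full-scale span is 2.05 − (-0.35) = 2.4 V.
Need 2^N ≥ 2.4 V / 1.38 mV = 1739 → N_min = 11.
LSB = 2.4 V ÷ 2^11 = 2.4/2048 V = 1.1719 mV.
Half an LSB is 0.586 mV.

0.586 mV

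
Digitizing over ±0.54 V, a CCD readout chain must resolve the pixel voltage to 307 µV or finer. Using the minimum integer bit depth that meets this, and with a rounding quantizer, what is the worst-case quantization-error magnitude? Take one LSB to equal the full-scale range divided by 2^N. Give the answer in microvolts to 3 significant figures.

132 µV

Span: 0.54 V − (-0.54 V) = 1.08 V.
1.08 V / 307 µV = 3518. Since 2^11 = 2048 and 2^12 = 4096, N = 12.
LSB = 1.08 V / 2^12 = 263.67 µV.
Half an LSB is 132 µV.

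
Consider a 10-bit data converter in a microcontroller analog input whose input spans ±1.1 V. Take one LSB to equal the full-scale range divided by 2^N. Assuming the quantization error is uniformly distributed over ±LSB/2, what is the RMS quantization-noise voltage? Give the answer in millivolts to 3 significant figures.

0.620 mV

Span: 1.1 V − (-1.1 V) = 2.2 V.
LSB = 2.2 V / 2^10 = 2.1484 mV.
RMS of a uniform error over width LSB is LSB/√12 = 0.620 mV.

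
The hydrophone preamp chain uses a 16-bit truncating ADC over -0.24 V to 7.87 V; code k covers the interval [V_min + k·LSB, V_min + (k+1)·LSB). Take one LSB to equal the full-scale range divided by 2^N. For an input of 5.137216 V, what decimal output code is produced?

Full-scale range = 7.87 V − (-0.24 V) = 8.11 V. LSB = 8.11 V / 2^16 ≈ 123.7 µV.
(V_in − V_min) × 2^16/range = (5.137216 − (-0.24)) × 65536/8.11 = 43452.679.
Floor → code = 43452.

43452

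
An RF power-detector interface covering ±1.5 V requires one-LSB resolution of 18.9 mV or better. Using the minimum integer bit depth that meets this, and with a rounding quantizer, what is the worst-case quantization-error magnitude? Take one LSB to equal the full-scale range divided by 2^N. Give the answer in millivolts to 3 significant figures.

5.86 mV

The full-scale span is 1.5 − (-1.5) = 3 V.
Levels needed ≥ 3/18.9 mV = 158.7. 2^8 = 256 suffices, so N_min = 8.
LSB = 3 V / 2^8 = 11.719 mV.
Half an LSB is 5.86 mV.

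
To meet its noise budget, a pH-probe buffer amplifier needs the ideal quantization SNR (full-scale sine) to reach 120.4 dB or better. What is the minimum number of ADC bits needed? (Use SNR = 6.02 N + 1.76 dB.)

20 bits

Solving 6.02 N ≥ 120.4 − 1.76: N ≥ 19.708. Round up → N = 20.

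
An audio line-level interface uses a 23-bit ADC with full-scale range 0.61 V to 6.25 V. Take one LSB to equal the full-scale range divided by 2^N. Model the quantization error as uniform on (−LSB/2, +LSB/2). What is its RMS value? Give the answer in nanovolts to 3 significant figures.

The full-scale span is 6.25 − (0.61) = 5.64 V.
LSB = 5.64 V / 2^23 = 0.67234 µV.
For a uniform distribution on [−LSB/2, +LSB/2], V_rms = LSB/√12 = 0.67234 µV/3.4641 = 194 nV.

194 nV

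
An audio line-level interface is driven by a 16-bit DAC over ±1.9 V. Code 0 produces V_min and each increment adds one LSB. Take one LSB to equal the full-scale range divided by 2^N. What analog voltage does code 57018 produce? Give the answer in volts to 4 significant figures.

1.406 V

Span: 1.9 V − (-1.9 V) = 3.8 V. LSB = 3.8 V / 2^16.
Output = V_min + (57018/65536) × range = -1.9 + 0.870026 × 3.8 V
      = -1.9 V + 3.30610 V = 1.40610 V.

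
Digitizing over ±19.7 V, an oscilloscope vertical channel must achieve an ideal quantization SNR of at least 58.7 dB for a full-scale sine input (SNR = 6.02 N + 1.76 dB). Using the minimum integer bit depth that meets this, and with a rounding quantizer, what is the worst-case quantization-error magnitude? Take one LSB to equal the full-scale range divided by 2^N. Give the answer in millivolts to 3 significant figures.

The full-scale span is 19.7 − (-19.7) = 39.4 V.
N ≥ (58.7 − 1.76)/6.02 = 9.458 → N_min = 10.
LSB = 39.4 V ÷ 2^10 = 39.4/1024 V = 38.477 mV.
Half an LSB is 19.2 mV.

19.2 mV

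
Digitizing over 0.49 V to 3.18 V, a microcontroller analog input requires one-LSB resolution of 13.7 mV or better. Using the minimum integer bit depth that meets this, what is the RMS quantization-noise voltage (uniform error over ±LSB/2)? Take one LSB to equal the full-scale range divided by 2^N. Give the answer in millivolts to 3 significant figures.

3.03 mV

Span: 3.18 V − (0.49 V) = 2.69 V.
Need 2^N ≥ 2.69 V / 13.7 mV = 196.4 → N_min = 8.
LSB = 2.69 V ÷ 2^8 = 2.69/256 V = 10.508 mV.
RMS noise = LSB/√12 = 3.03 mV.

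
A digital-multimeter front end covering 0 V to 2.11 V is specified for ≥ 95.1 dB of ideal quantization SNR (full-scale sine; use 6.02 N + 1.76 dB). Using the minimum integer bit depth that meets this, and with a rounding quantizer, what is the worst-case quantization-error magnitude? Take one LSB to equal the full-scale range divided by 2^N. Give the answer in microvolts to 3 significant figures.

16.1 µV

Span = 2.11 V.
Solving 6.02 N ≥ 95.1 − 1.76: N ≥ 15.505. Round up → N = 16.
LSB = 2.11 V / 2^16 = 32.196 µV.
Max error for round-to-nearest is LSB/2 = 16.1 µV.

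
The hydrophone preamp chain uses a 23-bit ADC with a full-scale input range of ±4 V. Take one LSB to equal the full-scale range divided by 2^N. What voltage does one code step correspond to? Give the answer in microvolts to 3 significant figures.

0.954 µV

Span: 4 V − (-4 V) = 8 V.
There are 2^23 = 8388608 steps.
LSB = 8 V / 2^23 = 0.954 µV.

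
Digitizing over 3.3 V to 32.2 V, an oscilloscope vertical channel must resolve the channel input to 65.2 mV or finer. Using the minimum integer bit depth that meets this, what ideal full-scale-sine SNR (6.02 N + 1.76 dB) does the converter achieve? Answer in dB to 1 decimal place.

Full-scale range = 32.2 V − (3.3 V) = 28.9 V.
28.9 V / 65.2 mV = 443.3. Since 2^8 = 256 and 2^9 = 512, N = 9.
6.02(9) + 1.76 = 55.94 dB.

55.9 dB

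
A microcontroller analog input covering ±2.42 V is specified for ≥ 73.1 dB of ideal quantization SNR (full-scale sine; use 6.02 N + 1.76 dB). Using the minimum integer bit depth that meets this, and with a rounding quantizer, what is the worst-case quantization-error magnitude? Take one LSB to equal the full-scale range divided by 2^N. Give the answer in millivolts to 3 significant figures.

Span: 2.42 V − (-2.42 V) = 4.84 V.
6.02 N + 1.76 ≥ 73.1 gives N ≥ 11.850, so the minimum integer is 12.
Step size = 4.84/4096 V = 1.1816 mV.
Half an LSB is 0.591 mV.

0.591 mV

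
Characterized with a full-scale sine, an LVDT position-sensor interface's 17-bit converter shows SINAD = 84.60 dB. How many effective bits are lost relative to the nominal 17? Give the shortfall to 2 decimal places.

3.24 bits

Effective bits = (84.60 − 1.76)/6.02 = 13.7608.
Shortfall = 17 − 13.7608 = 3.2392 bits.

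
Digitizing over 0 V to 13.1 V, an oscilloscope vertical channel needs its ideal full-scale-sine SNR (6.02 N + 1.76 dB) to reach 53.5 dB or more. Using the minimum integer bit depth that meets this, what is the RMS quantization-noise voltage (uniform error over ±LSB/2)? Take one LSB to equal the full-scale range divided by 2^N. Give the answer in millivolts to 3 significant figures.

7.39 mV

V_FS = 13.1 V.
N ≥ (53.5 − 1.76)/6.02 = 8.595 → N_min = 9.
LSB = 13.1 V ÷ 2^9 = 13.1/512 V = 25.586 mV.
RMS noise = LSB/√12 = 7.39 mV.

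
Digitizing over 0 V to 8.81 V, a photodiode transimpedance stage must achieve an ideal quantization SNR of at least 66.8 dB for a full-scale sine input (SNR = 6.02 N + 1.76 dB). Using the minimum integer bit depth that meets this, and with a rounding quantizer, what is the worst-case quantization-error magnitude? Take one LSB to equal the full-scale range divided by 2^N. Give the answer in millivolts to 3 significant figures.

2.15 mV

Span = 8.81 V.
N ≥ (66.8 − 1.76)/6.02 = 10.804 → N_min = 11.
Step size = 8.81/2048 V = 4.3018 mV.
|e|_max = LSB/2 = 2.15 mV.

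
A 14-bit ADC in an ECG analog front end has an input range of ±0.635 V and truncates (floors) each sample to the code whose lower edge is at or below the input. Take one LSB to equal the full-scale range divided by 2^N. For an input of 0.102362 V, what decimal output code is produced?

9512

Full-scale range = 0.635 V − (-0.635 V) = 1.27 V. LSB = 1.27 V / 2^14 ≈ 77.51 µV.
code = ⌊(V_in − V_min)/LSB⌋ = ⌊(V_in − V_min) × 2^14 / range⌋
     = ⌊(0.102362 − (-0.635)) × 16384 / 1.27⌋ = ⌊0.737362 × 16384/1.27⌋
     = ⌊9512.550⌋ = 9512.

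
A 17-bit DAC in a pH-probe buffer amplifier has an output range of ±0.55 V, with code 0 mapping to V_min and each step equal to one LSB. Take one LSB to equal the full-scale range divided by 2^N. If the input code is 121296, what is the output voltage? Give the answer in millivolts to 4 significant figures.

Span: 0.55 V − (-0.55 V) = 1.1 V. LSB = 1.1 V / 2^17.
V_out = V_min + code × LSB = -0.55 V + 121296 × 1.1 V / 131072
      = -0.55 V + 1.01796 V = 0.467957 V.

468.0 mV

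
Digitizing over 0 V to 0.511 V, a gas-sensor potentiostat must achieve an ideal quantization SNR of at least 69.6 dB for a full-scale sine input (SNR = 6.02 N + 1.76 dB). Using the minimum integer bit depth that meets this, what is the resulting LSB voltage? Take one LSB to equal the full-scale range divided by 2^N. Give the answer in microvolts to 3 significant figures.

Range is 0.511 V.
6.02 N + 1.76 ≥ 69.6 gives N ≥ 11.269, so the minimum integer is 12.
Step size = 0.511/4096 V = 125 µV.

125 µV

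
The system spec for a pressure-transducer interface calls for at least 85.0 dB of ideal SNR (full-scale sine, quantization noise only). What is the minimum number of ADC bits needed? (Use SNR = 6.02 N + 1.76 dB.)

N ≥ (85.0 − 1.76)/6.02 = 13.827 → N_min = 14.

14 bits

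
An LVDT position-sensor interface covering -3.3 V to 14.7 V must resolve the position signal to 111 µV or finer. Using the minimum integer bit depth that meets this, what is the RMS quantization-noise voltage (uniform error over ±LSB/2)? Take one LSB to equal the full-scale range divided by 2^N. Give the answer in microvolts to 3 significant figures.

19.8 µV

The full-scale span is 14.7 − (-3.3) = 18 V.
Required number of levels: 18/111 µV = 162160; smallest N with 2^N ≥ that is 18.
LSB = 18 V / 2^18 = 68.665 µV.
RMS noise = LSB/√12 = 19.8 µV.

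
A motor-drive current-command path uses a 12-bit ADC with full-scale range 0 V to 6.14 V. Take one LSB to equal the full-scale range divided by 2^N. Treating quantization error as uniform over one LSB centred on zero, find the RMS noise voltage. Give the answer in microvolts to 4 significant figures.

Span = 6.14 V.
LSB = 6.14 V ÷ 2^12 = 6.14/4096 V = 1.49902 mV.
V_rms = LSB/√12 = 1.49902 mV / √12 = 432.7 µV.

432.7 µV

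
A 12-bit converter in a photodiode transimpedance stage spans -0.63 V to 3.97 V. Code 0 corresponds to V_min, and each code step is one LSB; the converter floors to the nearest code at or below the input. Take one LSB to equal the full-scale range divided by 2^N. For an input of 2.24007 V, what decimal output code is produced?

Full-scale range = 3.97 V − (-0.63 V) = 4.6 V. LSB = 4.6 V / 2^12 ≈ 1.123 mV.
(V_in − V_min) × 2^12/range = (2.24007 − (-0.63)) × 4096/4.6 = 2555.610.
Floor → code = 2555.

2555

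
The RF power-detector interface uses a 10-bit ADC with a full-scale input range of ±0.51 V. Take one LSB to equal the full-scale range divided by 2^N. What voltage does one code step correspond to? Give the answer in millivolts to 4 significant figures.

Full-scale range = 0.51 V − (-0.51 V) = 1.02 V.
There are 2^10 = 1024 steps.
Step size = 1.02/1024 V = 0.9961 mV.

0.9961 mV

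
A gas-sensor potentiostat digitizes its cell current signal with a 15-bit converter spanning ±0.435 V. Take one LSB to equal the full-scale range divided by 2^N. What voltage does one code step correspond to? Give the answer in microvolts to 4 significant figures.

26.55 µV

Span: 0.435 V − (-0.435 V) = 0.87 V.
2^15 = 32768 levels.
LSB = 0.87 V / 2^15 = 26.55 µV.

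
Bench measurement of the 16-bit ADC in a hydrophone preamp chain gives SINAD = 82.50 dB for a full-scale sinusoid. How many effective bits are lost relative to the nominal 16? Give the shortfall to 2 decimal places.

N_eff = (82.50 − 1.76)/6.02 = 13.4120 bits.
Shortfall = 16 − 13.4120 = 2.5880 bits.

2.59 bits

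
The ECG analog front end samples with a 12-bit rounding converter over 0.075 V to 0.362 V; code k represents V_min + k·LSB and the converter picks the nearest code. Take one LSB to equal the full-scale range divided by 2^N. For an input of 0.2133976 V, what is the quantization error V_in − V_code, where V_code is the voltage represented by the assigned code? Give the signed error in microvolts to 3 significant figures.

+12.6 µV

Full-scale range = 0.362 V − (0.075 V) = 0.287 V. LSB = 0.287 V / 2^12 ≈ 70.07 µV.
Position in LSBs: (0.2133976 − (0.075)) × 4096/0.287 = 1975.1797; rounding gives k = 1975.
V_code = V_min + k × range/2^12 = 0.075 + 1975 × 0.287/4096 = 0.2133850098 V.
e = 0.2133976 − (0.2133850098) = +12.6 µV.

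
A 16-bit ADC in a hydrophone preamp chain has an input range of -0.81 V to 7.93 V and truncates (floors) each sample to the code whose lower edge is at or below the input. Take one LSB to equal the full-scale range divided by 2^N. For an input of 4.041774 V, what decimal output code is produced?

Range = 7.93 − (-0.81) = 8.74 V. LSB = 8.74 V / 2^16 ≈ 133.4 µV.
(V_in − V_min) × 2^16/range = (4.041774 − (-0.81)) × 65536/8.74 = 36380.533.
Floor → code = 36380.

36380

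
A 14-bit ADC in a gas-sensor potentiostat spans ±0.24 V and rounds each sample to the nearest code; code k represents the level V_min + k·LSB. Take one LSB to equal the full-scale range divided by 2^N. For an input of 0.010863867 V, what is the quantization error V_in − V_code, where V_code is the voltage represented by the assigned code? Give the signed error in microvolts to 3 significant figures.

Full-scale range = 0.24 V − (-0.24 V) = 0.48 V. LSB = 0.48 V / 2^14 ≈ 29.30 µV.
(0.010863867 − (-0.24)) / LSB = 0.250863867 × 16384/0.48 = 8562.8200. Nearest integer: k = 8563.
V_code = V_min + k × range/2^14 = -0.24 + 8563 × 0.48/16384 = 0.010869140625 V.
Error = V_in − V_code = 0.010863867 − (0.010869140625) = −5.27 µV.

−5.27 µV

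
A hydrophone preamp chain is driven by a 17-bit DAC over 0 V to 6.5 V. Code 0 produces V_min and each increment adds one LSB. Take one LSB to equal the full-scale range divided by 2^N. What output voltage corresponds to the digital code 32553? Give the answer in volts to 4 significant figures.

Range is 6.5 V. LSB = 6.5 V / 2^17.
V_out = V_min + code × LSB = 0 V + 32553 × 6.5 V / 131072
      = 0 + 1.61434 = 1.61434 V.

1.614 V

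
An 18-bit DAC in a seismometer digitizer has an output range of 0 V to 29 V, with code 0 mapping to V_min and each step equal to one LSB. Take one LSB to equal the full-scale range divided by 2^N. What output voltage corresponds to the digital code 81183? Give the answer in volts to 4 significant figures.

8.981 V

Range is 29 V. LSB = 29 V / 2^18.
V_out = 0 + 81183 × (29/262144) V
      = 0 + 8.98097 = 8.98097 V.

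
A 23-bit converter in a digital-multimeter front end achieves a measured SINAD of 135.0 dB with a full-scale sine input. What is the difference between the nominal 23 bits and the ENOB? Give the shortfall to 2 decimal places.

0.87 bits

N_eff = (135.0 − 1.76)/6.02 = 22.1329 bits.
Lost resolution: 23 − 22.1329 = 0.8671 bits.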